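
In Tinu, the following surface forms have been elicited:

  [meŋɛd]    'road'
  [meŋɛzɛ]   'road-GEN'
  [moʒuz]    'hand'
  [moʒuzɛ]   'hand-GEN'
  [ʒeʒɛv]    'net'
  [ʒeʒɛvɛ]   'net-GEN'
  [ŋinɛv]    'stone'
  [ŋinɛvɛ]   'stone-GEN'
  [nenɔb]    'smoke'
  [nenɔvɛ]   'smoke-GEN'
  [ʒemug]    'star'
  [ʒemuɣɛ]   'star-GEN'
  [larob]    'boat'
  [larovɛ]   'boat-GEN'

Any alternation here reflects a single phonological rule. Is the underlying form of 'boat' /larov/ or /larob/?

The root 'boat' surfaces as [larob] and [larovɛ], with a stem-final [b] ~ [v] alternation.
But 'stone' keeps [v] in both environments ([ŋinɛv], [ŋinɛvɛ]), so there is no rule changing /v/ to [b] in isolation.
The underlying segment must be /b/; voiced stops become fricatives between vowels, yielding [v] there.

/larob/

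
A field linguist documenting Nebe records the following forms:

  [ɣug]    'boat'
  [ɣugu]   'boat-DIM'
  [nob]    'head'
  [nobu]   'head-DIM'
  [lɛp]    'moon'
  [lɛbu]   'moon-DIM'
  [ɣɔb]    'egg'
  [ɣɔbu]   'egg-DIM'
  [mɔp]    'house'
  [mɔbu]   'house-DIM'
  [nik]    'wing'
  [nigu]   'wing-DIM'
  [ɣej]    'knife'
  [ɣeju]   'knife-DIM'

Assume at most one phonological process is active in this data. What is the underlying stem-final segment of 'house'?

The root 'house' surfaces as [mɔp] and [mɔbu], with a stem-final [p] ~ [b] alternation.
But 'head' keeps [b] in both environments ([nob], [nobu]), so there is no rule changing /b/ to [p] in isolation.
So /p/ is underlying, and a rule of intervocalic voicing — voiceless stops become voiced between vowels — gives [b].

/p/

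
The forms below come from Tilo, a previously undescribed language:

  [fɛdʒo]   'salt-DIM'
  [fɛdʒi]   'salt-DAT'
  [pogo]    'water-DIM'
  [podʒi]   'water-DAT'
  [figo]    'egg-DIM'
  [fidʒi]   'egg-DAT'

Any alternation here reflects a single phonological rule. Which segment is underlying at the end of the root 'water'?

/g/

The root 'water' surfaces as [pogo] and [podʒi], with a stem-final [g] ~ [dʒ] alternation.
If /dʒ/ were underlying and a rule turned it into [g] before the DIM suffix, 'salt' would also alternate; but it has [dʒ] in both [fɛdʒo] and [fɛdʒi].
The underlying segment must be /g/; /g/ becomes palato-alveolar [dʒ] before a front vowel, yielding [dʒ] there.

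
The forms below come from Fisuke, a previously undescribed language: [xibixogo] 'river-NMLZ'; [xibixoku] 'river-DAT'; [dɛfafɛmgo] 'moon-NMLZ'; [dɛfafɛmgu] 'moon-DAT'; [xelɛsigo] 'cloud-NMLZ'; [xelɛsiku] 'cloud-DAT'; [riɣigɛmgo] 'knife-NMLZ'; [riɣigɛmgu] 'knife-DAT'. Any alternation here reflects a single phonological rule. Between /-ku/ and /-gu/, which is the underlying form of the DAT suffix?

/-ku/

The DAT suffix surfaces as [-gu] and [-ku], depending on the final segment of the stem.
By contrast the NMLZ suffix keeps its initial [g] throughout — that segment must be underlying.
The DAT suffix is therefore /-ku/ underlyingly, with post-nasal voicing: voiceless stops become voiced after a nasal.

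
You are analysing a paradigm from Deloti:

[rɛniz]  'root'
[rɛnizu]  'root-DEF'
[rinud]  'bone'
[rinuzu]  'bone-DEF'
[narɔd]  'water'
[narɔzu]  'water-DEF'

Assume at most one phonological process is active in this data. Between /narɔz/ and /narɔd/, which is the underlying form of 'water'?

/narɔd/

The stem for 'water' ends in [d] in [narɔd] but [z] in [narɔzu].
The stem 'root' ([rɛniz], [rɛnizu]) shows [z] unchanged in both environments, so [z] cannot be basic with [d] derived in isolation.
Therefore /d/ is basic and [z] is derived by intervocalic spirantization (voiced stops become fricatives between vowels).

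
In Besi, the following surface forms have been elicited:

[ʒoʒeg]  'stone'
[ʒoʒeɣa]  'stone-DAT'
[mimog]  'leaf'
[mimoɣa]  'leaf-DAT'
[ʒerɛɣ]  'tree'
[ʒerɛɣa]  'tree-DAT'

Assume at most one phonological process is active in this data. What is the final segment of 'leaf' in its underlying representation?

'leaf' shows [g] ~ [ɣ] at the end of the stem ([mimog] vs [mimoɣa]).
If /ɣ/ were underlying and a rule turned it into [g] in isolation, 'tree' would also alternate; but it has [ɣ] in both [ʒerɛɣ] and [ʒerɛɣa].
Therefore /g/ is basic and [ɣ] is derived by intervocalic spirantization (voiced stops become fricatives between vowels).

/g/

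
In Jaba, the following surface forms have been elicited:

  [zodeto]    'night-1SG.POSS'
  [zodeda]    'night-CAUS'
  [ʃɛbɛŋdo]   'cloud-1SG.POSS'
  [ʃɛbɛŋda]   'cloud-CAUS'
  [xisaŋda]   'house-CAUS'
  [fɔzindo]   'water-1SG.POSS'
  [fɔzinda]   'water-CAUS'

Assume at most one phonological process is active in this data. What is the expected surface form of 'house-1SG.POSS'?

The 1SG.POSS suffix surfaces as [-do] and [-to], depending on the final segment of the stem.
By contrast the CAUS suffix keeps its initial [d] throughout — that segment must be underlying.
So the underlying form is /-to/, and voiceless stops become voiced after a nasal.
After 'house', which ends in a nasal, the suffix surfaces as [-do], giving [xisaŋdo].

[xisaŋdo]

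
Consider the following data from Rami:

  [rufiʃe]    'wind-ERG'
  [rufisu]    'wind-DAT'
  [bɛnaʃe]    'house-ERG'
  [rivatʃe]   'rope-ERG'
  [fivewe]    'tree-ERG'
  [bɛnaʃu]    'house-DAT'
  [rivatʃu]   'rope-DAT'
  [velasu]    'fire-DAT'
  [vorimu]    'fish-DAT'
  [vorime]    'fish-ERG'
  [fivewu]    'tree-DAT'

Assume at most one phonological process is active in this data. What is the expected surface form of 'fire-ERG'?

[velaʃe]

The root 'wind' surfaces as [rufiʃe] and [rufisu], with a stem-final [ʃ] ~ [s] alternation.
The stem 'house' ([bɛnaʃe], [bɛnaʃu]) shows [ʃ] unchanged in both environments, so [ʃ] cannot be basic with [s] derived before the DAT suffix.
Therefore /s/ is basic and [ʃ] is derived by palatalization before a front vowel (/s/ becomes palato-alveolar [ʃ] before a front vowel).
From [velasu] the stem 'fire' is /velas/; before a front vowel this yields [velaʃe].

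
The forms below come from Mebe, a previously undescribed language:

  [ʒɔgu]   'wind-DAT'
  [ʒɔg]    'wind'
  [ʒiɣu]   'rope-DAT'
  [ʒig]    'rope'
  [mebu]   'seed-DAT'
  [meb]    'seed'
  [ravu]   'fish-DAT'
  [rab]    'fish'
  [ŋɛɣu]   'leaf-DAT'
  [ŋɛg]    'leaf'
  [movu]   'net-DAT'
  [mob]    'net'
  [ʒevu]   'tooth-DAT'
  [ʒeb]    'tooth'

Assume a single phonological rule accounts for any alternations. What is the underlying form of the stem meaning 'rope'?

/ʒiɣ/

The stem for 'rope' ends in [ɣ] in [ʒiɣu] but [g] in [ʒig].
Compare 'wind', with invariant [g] in [ʒɔgu] and [ʒɔg]: an analysis with underlying /g/ and a rule producing [ɣ] before the DAT suffix would wrongly predict alternation here too.
Therefore /ɣ/ is basic and [g] is derived by word-final hardening (voiced fricatives become stops word-finally).
Hence 'rope' is /ʒiɣ/ underlyingly.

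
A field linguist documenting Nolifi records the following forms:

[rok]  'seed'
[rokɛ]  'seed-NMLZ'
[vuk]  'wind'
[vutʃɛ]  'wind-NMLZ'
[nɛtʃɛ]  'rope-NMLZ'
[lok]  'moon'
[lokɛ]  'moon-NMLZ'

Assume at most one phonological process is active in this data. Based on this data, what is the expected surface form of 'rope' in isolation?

[nɛk]

The root 'wind' surfaces as [vuk] and [vutʃɛ], with a stem-final [k] ~ [tʃ] alternation.
If /k/ were underlying and a rule turned it into [tʃ] before the NMLZ suffix, 'moon' would also alternate; but it has [k] in both [lok] and [lokɛ].
The underlying segment must be /tʃ/; palato-alveolar /tʃ/ becomes [k] when no front vowel follows, yielding [k] there.
From [nɛtʃɛ] the stem 'rope' is /nɛtʃ/; when no front vowel follows this yields [nɛk].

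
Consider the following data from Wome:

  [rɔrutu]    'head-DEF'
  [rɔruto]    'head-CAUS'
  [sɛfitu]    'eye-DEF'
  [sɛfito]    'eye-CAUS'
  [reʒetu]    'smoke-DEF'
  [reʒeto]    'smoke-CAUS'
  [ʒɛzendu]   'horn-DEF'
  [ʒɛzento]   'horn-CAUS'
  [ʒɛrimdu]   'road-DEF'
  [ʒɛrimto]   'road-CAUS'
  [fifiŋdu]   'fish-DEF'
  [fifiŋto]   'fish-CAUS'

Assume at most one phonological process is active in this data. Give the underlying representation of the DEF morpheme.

The DEF suffix surfaces as [-du] and [-tu], depending on the final segment of the stem.
The CAUS suffix, which begins with [t], is invariant after every stem; so [t] is not altered by any rule here.
The DEF suffix is therefore /-du/ underlyingly, with post-vocalic devoicing: voiced stops become voiceless after a vowel.

/-du/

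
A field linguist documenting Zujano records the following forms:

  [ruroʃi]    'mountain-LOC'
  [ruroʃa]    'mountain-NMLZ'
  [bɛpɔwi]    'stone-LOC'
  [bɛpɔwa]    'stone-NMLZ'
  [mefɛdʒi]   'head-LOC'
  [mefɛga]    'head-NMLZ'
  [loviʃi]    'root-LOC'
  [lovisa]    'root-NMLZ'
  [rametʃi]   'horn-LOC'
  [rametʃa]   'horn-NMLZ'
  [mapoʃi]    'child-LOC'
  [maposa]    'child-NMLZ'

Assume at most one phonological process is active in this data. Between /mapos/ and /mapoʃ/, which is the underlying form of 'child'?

/mapos/

In [mapoʃi] and [maposa] the final segment of 'child' alternates: [ʃ] ~ [s].
If /ʃ/ were underlying and a rule turned it into [s] before the NMLZ suffix, 'mountain' would also alternate; but it has [ʃ] in both [ruroʃi] and [ruroʃa].
So /s/ is underlying, and a rule of palatalization before a front vowel — /g/ and /s/ become palato-alveolar [dʒ] and [ʃ] before a front vowel — gives [ʃ].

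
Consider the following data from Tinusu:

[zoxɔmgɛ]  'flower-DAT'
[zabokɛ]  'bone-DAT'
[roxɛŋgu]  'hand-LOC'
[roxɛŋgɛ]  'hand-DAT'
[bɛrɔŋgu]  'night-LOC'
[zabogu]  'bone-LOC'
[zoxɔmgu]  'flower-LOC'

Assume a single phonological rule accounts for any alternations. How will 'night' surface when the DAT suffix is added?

The DAT morpheme has two allomorphs, [-gɛ] and [-kɛ].
The LOC suffix, which begins with [g], is invariant after every stem; so [g] is not altered by any rule here.
The DAT suffix is therefore /-kɛ/ underlyingly, with post-nasal voicing: voiceless stops become voiced after a nasal.
After 'night', which ends in a nasal, the suffix surfaces as [-gɛ], giving [bɛrɔŋgɛ].

[bɛrɔŋgɛ]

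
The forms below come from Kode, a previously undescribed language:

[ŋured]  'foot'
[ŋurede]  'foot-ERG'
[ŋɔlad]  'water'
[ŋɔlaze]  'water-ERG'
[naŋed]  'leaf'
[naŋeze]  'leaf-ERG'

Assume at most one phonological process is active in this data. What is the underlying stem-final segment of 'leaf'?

/z/

The stem for 'leaf' ends in [d] in [naŋed] but [z] in [naŋeze].
Compare 'foot', with invariant [d] in [ŋured] and [ŋurede]: an analysis with underlying /d/ and a rule producing [z] before the ERG suffix would wrongly predict alternation here too.
Therefore /z/ is basic and [d] is derived by word-final hardening (voiced fricatives become stops word-finally).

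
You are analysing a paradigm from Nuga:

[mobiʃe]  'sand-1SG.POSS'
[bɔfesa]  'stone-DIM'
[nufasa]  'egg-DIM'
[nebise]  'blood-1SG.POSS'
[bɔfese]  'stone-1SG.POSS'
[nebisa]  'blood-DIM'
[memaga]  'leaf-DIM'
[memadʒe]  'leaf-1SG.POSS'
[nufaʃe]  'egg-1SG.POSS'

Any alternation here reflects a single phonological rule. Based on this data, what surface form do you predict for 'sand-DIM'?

The root 'egg' surfaces as [nufaʃe] and [nufasa], with a stem-final [ʃ] ~ [s] alternation.
The stem 'stone' ([bɔfese], [bɔfesa]) shows [s] unchanged in both environments, so [s] cannot be basic with [ʃ] derived before the 1SG.POSS suffix.
The underlying segment must be /ʃ/; palato-alveolar /dʒ/ and /ʃ/ become [g] and [s] when no front vowel follows, yielding [s] there.
From [mobiʃe] the stem 'sand' is /mobiʃ/; when no front vowel follows this yields [mobisa].

[mobisa]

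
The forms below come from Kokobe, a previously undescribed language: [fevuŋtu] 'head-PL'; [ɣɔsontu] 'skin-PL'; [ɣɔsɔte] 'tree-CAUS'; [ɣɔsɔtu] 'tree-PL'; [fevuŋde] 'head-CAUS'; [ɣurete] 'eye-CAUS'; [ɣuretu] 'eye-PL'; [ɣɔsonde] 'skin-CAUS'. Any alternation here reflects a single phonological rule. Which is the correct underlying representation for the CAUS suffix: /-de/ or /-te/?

/-de/

The CAUS morpheme has two allomorphs, [-de] and [-te].
The PL suffix, which begins with [t], is invariant after every stem; so [t] is not altered by any rule here.
The CAUS suffix is therefore /-de/ underlyingly, with post-vocalic devoicing: voiced stops become voiceless after a vowel.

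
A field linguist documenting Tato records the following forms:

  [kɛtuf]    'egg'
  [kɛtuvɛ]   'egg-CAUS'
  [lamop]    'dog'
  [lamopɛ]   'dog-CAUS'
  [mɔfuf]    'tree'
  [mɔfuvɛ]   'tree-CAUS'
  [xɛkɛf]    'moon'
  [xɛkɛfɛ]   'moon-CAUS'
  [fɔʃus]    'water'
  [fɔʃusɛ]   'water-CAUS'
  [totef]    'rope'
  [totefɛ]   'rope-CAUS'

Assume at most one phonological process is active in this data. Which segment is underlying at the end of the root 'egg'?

'egg' shows [f] ~ [v] at the end of the stem ([kɛtuf] vs [kɛtuvɛ]).
But 'moon' keeps [f] in both environments ([xɛkɛf], [xɛkɛfɛ]), so there is no rule changing /f/ to [v] before the CAUS suffix.
So /v/ is underlying, and a rule of word-final obstruent devoicing — voiced obstruents become voiceless word-finally — gives [f].

/v/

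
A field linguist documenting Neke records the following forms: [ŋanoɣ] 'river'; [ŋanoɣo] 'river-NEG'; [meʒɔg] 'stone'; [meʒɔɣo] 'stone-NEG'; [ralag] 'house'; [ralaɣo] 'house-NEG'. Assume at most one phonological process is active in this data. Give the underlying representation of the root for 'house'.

/ralag/

In [ralag] and [ralaɣo] the final segment of 'house' alternates: [g] ~ [ɣ].
Compare 'river', with invariant [ɣ] in [ŋanoɣ] and [ŋanoɣo]: an analysis with underlying /ɣ/ and a rule producing [g] in isolation would wrongly predict alternation here too.
The underlying segment must be /g/; voiced stops become fricatives between vowels, yielding [ɣ] there.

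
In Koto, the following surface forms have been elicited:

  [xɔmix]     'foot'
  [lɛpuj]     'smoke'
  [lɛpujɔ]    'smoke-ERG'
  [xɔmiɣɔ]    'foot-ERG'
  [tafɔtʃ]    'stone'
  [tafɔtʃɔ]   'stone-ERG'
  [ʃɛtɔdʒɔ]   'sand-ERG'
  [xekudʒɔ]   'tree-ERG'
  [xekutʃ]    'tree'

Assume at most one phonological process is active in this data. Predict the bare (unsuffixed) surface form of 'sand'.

'tree' shows [tʃ] ~ [dʒ] at the end of the stem ([xekutʃ] vs [xekudʒɔ]).
The stem 'stone' ([tafɔtʃ], [tafɔtʃɔ]) shows [tʃ] unchanged in both environments, so [tʃ] cannot be basic with [dʒ] derived before the ERG suffix.
The underlying segment must be /dʒ/; voiced obstruents become voiceless word-finally, yielding [tʃ] there.
The one attested form of 'sand', [ʃɛtɔdʒɔ], shows underlying /ʃɛtɔdʒ/. Applying the same rule word-finally gives [ʃɛtɔtʃ].

[ʃɛtɔtʃ]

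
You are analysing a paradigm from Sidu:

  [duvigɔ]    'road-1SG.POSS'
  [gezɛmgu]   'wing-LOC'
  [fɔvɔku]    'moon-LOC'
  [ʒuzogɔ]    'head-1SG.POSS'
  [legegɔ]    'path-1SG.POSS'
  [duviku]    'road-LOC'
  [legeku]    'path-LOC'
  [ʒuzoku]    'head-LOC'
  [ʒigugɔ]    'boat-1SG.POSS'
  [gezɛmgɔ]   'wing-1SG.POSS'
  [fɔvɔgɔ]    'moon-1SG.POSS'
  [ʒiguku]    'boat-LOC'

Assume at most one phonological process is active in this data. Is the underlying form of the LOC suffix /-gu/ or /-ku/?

The LOC morpheme has two allomorphs, [-gu] and [-ku].
By contrast the 1SG.POSS suffix keeps its initial [g] throughout — that segment must be underlying.
So the underlying form is /-ku/, and voiceless stops become voiced after a nasal.

/-ku/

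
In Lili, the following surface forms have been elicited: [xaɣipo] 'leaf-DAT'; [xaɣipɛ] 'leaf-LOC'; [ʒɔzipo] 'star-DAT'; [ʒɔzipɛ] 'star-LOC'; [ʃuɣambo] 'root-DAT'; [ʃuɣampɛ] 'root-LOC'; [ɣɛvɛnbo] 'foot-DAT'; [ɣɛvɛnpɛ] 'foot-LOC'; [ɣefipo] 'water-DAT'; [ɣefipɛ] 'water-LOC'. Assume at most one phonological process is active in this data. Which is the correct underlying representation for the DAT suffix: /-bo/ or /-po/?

The DAT morpheme has two allomorphs, [-bo] and [-po].
The LOC suffix, which begins with [p], is invariant after every stem; so [p] is not altered by any rule here.
So the underlying form is /-bo/, and voiced stops become voiceless after a vowel.

/-bo/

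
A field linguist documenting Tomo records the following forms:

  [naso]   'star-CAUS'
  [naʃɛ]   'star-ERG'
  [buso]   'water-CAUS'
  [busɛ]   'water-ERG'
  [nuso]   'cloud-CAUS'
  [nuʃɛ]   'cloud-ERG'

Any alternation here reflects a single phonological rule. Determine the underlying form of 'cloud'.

'cloud' shows [s] ~ [ʃ] at the end of the stem ([nuso] vs [nuʃɛ]).
If /s/ were underlying and a rule turned it into [ʃ] before the ERG suffix, 'water' would also alternate; but it has [s] in both [buso] and [busɛ].
So /ʃ/ is underlying, and a rule of depalatalization — palato-alveolar /ʃ/ becomes [s] when no front vowel follows — gives [s].

/nuʃ/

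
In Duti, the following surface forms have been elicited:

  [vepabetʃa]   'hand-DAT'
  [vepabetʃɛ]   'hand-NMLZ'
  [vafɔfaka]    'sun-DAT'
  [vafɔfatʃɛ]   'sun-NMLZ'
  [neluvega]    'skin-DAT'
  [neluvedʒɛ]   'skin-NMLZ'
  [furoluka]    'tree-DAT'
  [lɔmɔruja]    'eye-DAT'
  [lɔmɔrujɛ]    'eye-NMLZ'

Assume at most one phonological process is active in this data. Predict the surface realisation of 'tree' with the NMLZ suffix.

In [vafɔfaka] and [vafɔfatʃɛ] the final segment of 'sun' alternates: [k] ~ [tʃ].
Compare 'hand', with invariant [tʃ] in [vepabetʃa] and [vepabetʃɛ]: an analysis with underlying /tʃ/ and a rule producing [k] before the DAT suffix would wrongly predict alternation here too.
The underlying segment must be /k/; /k/ and /g/ become palato-alveolar [tʃ] and [dʒ] before a front vowel, yielding [tʃ] there.
The one attested form of 'tree', [furoluka], shows underlying /furoluk/. Applying the same rule before a front vowel gives [furolutʃɛ].

[furolutʃɛ]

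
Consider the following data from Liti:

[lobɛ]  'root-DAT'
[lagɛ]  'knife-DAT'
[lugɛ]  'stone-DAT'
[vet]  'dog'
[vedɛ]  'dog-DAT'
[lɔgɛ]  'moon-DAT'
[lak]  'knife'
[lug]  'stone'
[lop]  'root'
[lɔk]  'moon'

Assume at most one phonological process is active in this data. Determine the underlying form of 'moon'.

/lɔk/

The root 'moon' surfaces as [lɔk] and [lɔgɛ], with a stem-final [k] ~ [g] alternation.
If /g/ were underlying and a rule turned it into [k] in isolation, 'stone' would also alternate; but it has [g] in both [lug] and [lugɛ].
The alternation reflects intervocalic voicing: voiceless stops become voiced between vowels. /k/ is underlying.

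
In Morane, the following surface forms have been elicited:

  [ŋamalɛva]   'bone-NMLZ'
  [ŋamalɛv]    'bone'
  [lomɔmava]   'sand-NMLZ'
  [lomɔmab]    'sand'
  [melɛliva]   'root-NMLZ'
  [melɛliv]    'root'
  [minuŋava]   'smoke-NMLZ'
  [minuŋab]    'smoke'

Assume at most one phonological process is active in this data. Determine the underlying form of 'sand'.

/lomɔmab/

The root 'sand' surfaces as [lomɔmava] and [lomɔmab], with a stem-final [v] ~ [b] alternation.
Compare 'bone', with invariant [v] in [ŋamalɛva] and [ŋamalɛv]: an analysis with underlying /v/ and a rule producing [b] in isolation would wrongly predict alternation here too.
The alternation reflects intervocalic spirantization: voiced stops become fricatives between vowels. /b/ is underlying.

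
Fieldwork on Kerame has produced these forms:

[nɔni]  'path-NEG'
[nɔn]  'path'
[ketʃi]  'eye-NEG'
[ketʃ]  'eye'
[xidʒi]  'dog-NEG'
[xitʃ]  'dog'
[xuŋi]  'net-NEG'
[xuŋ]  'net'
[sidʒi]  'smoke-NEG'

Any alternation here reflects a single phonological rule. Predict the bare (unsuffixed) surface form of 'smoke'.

In [xidʒi] and [xitʃ] the final segment of 'dog' alternates: [dʒ] ~ [tʃ].
Compare 'eye', with invariant [tʃ] in [ketʃi] and [ketʃ]: an analysis with underlying /tʃ/ and a rule producing [dʒ] before the NEG suffix would wrongly predict alternation here too.
So /dʒ/ is underlying, and a rule of word-final obstruent devoicing — voiced obstruents become voiceless word-finally — gives [tʃ].
From [sidʒi] the stem 'smoke' is /sidʒ/; word-finally this yields [sitʃ].

[sitʃ]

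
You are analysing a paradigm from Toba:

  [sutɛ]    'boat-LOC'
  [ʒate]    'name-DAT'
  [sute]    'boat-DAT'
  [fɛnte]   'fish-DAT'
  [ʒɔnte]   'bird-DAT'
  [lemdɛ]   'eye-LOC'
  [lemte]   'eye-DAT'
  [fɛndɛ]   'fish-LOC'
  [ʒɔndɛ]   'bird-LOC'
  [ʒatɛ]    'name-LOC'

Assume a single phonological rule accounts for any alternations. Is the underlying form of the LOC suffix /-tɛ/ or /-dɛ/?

The LOC morpheme has two allomorphs, [-dɛ] and [-tɛ].
By contrast the DAT suffix keeps its initial [t] throughout — that segment must be underlying.
So the underlying form is /-dɛ/, and voiced stops become voiceless after a vowel.

/-dɛ/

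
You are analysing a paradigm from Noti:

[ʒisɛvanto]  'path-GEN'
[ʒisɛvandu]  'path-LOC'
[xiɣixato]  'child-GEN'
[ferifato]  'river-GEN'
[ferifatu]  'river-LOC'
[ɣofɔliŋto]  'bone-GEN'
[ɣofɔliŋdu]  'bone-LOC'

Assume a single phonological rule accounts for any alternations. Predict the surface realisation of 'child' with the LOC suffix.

[xiɣixatu]

The LOC suffix surfaces as [-du] and [-tu], depending on the final segment of the stem.
The GEN suffix, which begins with [t], is invariant after every stem; so [t] is not altered by any rule here.
So the underlying form is /-du/, and voiced stops become voiceless after a vowel.
After 'child', which ends in a vowel, the suffix surfaces as [-tu], giving [xiɣixatu].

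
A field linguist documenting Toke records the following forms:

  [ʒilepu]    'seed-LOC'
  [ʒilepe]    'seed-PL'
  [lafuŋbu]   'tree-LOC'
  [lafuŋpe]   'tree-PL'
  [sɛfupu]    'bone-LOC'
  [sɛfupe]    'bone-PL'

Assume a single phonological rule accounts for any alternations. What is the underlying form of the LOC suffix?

The LOC morpheme has two allomorphs, [-bu] and [-pu].
By contrast the PL suffix keeps its initial [p] throughout — that segment must be underlying.
So the underlying form is /-bu/, and voiced stops become voiceless after a vowel.

/-bu/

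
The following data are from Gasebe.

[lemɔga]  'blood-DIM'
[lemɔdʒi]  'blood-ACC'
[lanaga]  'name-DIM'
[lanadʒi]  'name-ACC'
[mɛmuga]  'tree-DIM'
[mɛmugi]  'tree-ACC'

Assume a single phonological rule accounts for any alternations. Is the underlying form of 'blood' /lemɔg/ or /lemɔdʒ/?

/lemɔdʒ/

'blood' shows [g] ~ [dʒ] at the end of the stem ([lemɔga] vs [lemɔdʒi]).
The stem 'tree' ([mɛmuga], [mɛmugi]) shows [g] unchanged in both environments, so [g] cannot be basic with [dʒ] derived before the ACC suffix.
The underlying segment must be /dʒ/; palato-alveolar /dʒ/ becomes [g] when no front vowel follows, yielding [g] there.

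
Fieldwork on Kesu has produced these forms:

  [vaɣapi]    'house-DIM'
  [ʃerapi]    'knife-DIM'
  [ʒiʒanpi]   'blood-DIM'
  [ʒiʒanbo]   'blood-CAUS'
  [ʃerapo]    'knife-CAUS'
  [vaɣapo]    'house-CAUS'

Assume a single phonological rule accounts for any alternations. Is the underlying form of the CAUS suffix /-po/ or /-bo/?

The CAUS suffix surfaces as [-bo] and [-po], depending on the final segment of the stem.
By contrast the DIM suffix keeps its initial [p] throughout — that segment must be underlying.
So the underlying form is /-bo/, and voiced stops become voiceless after a vowel.

/-bo/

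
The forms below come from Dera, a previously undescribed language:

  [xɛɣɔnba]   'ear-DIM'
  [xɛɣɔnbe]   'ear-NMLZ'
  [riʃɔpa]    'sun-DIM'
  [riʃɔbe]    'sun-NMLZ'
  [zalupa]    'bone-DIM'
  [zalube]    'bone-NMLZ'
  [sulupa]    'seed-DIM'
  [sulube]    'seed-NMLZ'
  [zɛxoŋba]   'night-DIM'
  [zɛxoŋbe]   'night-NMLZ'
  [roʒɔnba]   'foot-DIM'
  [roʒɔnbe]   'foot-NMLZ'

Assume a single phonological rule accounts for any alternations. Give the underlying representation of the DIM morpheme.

/-pa/

The DIM suffix surfaces as [-ba] and [-pa], depending on the final segment of the stem.
By contrast the NMLZ suffix keeps its initial [b] throughout — that segment must be underlying.
So the underlying form is /-pa/, and voiceless stops become voiced after a nasal.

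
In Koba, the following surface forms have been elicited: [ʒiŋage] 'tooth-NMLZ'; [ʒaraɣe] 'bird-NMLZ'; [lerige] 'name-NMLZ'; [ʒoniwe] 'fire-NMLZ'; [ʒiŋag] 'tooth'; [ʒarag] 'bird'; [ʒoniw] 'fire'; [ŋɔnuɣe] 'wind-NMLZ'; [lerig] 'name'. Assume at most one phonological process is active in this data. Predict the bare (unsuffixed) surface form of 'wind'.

[ŋɔnug]

The root 'bird' surfaces as [ʒarag] and [ʒaraɣe], with a stem-final [g] ~ [ɣ] alternation.
If /g/ were underlying and a rule turned it into [ɣ] before the NMLZ suffix, 'name' would also alternate; but it has [g] in both [lerig] and [lerige].
The alternation reflects word-final hardening: voiced fricatives become stops word-finally. /ɣ/ is underlying.
From [ŋɔnuɣe] the stem 'wind' is /ŋɔnuɣ/; word-finally this yields [ŋɔnug].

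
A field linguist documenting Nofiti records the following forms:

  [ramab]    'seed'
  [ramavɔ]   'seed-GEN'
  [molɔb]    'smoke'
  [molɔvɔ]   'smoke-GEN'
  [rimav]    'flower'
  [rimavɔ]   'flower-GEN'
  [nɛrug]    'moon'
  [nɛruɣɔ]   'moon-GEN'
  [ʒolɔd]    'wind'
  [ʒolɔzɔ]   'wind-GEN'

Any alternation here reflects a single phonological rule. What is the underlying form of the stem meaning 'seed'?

'seed' shows [b] ~ [v] at the end of the stem ([ramab] vs [ramavɔ]).
But 'flower' keeps [v] in both environments ([rimav], [rimavɔ]), so there is no rule changing /v/ to [b] in isolation.
So /b/ is underlying, and a rule of intervocalic spirantization — voiced stops become fricatives between vowels — gives [v].
The underlying form of 'seed' is therefore /ramab/.

/ramab/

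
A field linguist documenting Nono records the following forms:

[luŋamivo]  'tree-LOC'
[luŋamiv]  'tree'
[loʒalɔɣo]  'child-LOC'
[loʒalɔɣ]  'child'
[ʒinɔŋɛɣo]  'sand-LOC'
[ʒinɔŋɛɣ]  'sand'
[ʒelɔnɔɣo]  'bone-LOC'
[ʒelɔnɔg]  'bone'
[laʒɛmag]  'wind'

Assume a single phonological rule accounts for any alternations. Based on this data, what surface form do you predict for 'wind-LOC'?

The root 'bone' surfaces as [ʒelɔnɔɣo] and [ʒelɔnɔg], with a stem-final [ɣ] ~ [g] alternation.
If /ɣ/ were underlying and a rule turned it into [g] in isolation, 'sand' would also alternate; but it has [ɣ] in both [ʒinɔŋɛɣo] and [ʒinɔŋɛɣ].
So /g/ is underlying, and a rule of intervocalic spirantization — voiced stops become fricatives between vowels — gives [ɣ].
From [laʒɛmag] the stem 'wind' is /laʒɛmag/; between vowels this yields [laʒɛmaɣo].

[laʒɛmaɣo]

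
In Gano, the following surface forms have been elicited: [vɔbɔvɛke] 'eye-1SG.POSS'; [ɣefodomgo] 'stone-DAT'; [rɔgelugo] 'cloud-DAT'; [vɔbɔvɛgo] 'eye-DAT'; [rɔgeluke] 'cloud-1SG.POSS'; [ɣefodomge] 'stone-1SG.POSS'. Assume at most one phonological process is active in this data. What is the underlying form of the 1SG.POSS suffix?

/-ke/

The 1SG.POSS suffix surfaces as [-ge] and [-ke], depending on the final segment of the stem.
By contrast the DAT suffix keeps its initial [g] throughout — that segment must be underlying.
So the underlying form is /-ke/, and voiceless stops become voiced after a nasal.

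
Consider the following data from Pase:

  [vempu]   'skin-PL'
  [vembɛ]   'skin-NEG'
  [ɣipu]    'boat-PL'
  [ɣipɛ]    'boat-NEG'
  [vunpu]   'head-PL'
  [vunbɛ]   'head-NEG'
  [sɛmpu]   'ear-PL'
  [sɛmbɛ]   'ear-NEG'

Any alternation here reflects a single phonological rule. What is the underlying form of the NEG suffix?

/-bɛ/

The NEG morpheme has two allomorphs, [-bɛ] and [-pɛ].
By contrast the PL suffix keeps its initial [p] throughout — that segment must be underlying.
The NEG suffix is therefore /-bɛ/ underlyingly, with post-vocalic devoicing: voiced stops become voiceless after a vowel.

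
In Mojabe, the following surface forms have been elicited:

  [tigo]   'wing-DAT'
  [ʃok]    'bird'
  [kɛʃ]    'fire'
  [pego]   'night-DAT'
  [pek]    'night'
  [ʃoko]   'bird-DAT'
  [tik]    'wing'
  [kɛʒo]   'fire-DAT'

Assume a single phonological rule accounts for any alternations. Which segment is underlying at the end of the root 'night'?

/g/

The stem for 'night' ends in [g] in [pego] but [k] in [pek].
Compare 'bird', with invariant [k] in [ʃoko] and [ʃok]: an analysis with underlying /k/ and a rule producing [g] before the DAT suffix would wrongly predict alternation here too.
Therefore /g/ is basic and [k] is derived by word-final obstruent devoicing (voiced obstruents become voiceless word-finally).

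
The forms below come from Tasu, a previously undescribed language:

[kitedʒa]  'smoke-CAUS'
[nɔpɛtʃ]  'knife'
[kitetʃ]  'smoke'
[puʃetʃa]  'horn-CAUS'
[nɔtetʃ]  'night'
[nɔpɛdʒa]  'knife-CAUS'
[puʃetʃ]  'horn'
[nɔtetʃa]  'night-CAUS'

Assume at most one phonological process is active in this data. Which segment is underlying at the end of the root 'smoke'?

/dʒ/

The stem for 'smoke' ends in [tʃ] in [kitetʃ] but [dʒ] in [kitedʒa].
The stem 'night' ([nɔtetʃ], [nɔtetʃa]) shows [tʃ] unchanged in both environments, so [tʃ] cannot be basic with [dʒ] derived before the CAUS suffix.
The underlying segment must be /dʒ/; voiced obstruents become voiceless word-finally, yielding [tʃ] there.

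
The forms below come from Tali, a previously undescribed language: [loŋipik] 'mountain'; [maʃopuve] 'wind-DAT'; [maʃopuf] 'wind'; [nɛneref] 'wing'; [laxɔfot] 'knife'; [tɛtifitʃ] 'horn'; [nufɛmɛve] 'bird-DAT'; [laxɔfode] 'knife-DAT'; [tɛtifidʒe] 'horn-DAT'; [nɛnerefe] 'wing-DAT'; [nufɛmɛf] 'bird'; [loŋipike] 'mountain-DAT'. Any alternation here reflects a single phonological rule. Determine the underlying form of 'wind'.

In [maʃopuve] and [maʃopuf] the final segment of 'wind' alternates: [v] ~ [f].
Compare 'wing', with invariant [f] in [nɛnerefe] and [nɛneref]: an analysis with underlying /f/ and a rule producing [v] before the DAT suffix would wrongly predict alternation here too.
The underlying segment must be /v/; voiced obstruents become voiceless word-finally, yielding [f] there.
So 'wind' = /maʃopuv/.

/maʃopuv/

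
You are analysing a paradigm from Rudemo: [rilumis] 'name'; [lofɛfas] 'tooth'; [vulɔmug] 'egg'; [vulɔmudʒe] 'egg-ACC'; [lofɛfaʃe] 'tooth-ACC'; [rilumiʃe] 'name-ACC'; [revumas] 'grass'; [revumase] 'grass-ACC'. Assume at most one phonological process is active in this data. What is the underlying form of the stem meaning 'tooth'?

'tooth' shows [ʃ] ~ [s] at the end of the stem ([lofɛfaʃe] vs [lofɛfas]).
The stem 'grass' ([revumase], [revumas]) shows [s] unchanged in both environments, so [s] cannot be basic with [ʃ] derived before the ACC suffix.
Therefore /ʃ/ is basic and [s] is derived by depalatalization (palato-alveolar /dʒ/ and /ʃ/ become [g] and [s] when no front vowel follows).

/lofɛfaʃ/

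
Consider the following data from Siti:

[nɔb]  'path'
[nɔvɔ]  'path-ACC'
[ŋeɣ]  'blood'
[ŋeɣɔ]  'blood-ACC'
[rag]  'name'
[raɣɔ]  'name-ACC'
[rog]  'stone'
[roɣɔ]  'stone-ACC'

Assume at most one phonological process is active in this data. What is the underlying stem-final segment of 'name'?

'name' shows [g] ~ [ɣ] at the end of the stem ([rag] vs [raɣɔ]).
If /ɣ/ were underlying and a rule turned it into [g] in isolation, 'blood' would also alternate; but it has [ɣ] in both [ŋeɣ] and [ŋeɣɔ].
Therefore /g/ is basic and [ɣ] is derived by intervocalic spirantization (voiced stops become fricatives between vowels).

/g/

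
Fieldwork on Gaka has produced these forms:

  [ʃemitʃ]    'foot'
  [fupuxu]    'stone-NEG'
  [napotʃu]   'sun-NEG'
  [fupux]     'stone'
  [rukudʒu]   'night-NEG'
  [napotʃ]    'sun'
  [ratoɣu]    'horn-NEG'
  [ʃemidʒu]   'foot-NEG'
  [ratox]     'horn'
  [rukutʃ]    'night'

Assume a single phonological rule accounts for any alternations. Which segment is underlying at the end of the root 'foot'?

In [ʃemitʃ] and [ʃemidʒu] the final segment of 'foot' alternates: [tʃ] ~ [dʒ].
Compare 'sun', with invariant [tʃ] in [napotʃ] and [napotʃu]: an analysis with underlying /tʃ/ and a rule producing [dʒ] before the NEG suffix would wrongly predict alternation here too.
The underlying segment must be /dʒ/; voiced obstruents become voiceless word-finally, yielding [tʃ] there.

/dʒ/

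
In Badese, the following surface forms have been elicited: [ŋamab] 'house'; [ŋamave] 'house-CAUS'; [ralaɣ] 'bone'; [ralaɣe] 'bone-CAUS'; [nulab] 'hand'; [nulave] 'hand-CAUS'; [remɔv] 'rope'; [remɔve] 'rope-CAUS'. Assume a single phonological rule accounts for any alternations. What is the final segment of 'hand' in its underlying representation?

/b/

'hand' shows [b] ~ [v] at the end of the stem ([nulab] vs [nulave]).
If /v/ were underlying and a rule turned it into [b] in isolation, 'rope' would also alternate; but it has [v] in both [remɔv] and [remɔve].
The alternation reflects intervocalic spirantization: voiced stops become fricatives between vowels. /b/ is underlying.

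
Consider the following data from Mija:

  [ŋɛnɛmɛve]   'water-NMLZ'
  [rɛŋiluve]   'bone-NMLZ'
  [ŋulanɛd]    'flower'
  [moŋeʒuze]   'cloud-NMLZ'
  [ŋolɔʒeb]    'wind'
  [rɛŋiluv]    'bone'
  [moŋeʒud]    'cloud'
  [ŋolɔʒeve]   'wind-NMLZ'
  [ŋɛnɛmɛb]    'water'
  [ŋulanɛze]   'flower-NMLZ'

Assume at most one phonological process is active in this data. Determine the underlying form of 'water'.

/ŋɛnɛmɛb/

The stem for 'water' ends in [v] in [ŋɛnɛmɛve] but [b] in [ŋɛnɛmɛb].
But 'bone' keeps [v] in both environments ([rɛŋiluve], [rɛŋiluv]), so there is no rule changing /v/ to [b] in isolation.
Therefore /b/ is basic and [v] is derived by intervocalic spirantization (voiced stops become fricatives between vowels).
So 'water' = /ŋɛnɛmɛb/.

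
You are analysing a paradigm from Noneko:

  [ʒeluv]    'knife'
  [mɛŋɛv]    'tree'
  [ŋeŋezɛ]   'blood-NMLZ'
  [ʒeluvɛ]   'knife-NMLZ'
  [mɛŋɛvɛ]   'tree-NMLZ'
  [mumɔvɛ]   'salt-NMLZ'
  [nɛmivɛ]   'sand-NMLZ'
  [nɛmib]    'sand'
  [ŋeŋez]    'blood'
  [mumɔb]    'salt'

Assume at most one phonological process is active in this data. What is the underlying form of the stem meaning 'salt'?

The stem for 'salt' ends in [b] in [mumɔb] but [v] in [mumɔvɛ].
But 'tree' keeps [v] in both environments ([mɛŋɛv], [mɛŋɛvɛ]), so there is no rule changing /v/ to [b] in isolation.
So /b/ is underlying, and a rule of intervocalic spirantization — voiced stops become fricatives between vowels — gives [v].
The underlying form of 'salt' is therefore /mumɔb/.

/mumɔb/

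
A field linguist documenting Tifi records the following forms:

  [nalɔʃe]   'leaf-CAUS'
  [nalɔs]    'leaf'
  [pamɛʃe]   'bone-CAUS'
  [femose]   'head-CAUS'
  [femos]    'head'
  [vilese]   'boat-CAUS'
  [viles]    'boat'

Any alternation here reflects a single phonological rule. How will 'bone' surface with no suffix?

The root 'leaf' surfaces as [nalɔʃe] and [nalɔs], with a stem-final [ʃ] ~ [s] alternation.
But 'boat' keeps [s] in both environments ([vilese], [viles]), so there is no rule changing /s/ to [ʃ] before the CAUS suffix.
The underlying segment must be /ʃ/; palato-alveolar /ʃ/ becomes [s] when no front vowel follows, yielding [s] there.
From [pamɛʃe] the stem 'bone' is /pamɛʃ/; when no front vowel follows this yields [pamɛs].

[pamɛs]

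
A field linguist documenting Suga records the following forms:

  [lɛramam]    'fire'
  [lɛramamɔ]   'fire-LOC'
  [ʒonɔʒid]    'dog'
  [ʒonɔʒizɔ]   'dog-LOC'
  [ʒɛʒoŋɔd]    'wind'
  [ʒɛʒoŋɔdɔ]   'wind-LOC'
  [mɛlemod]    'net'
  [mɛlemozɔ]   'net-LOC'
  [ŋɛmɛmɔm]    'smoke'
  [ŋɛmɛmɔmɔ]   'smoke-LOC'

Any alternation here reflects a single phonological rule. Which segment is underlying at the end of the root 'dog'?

/z/

In [ʒonɔʒid] and [ʒonɔʒizɔ] the final segment of 'dog' alternates: [d] ~ [z].
The stem 'wind' ([ʒɛʒoŋɔd], [ʒɛʒoŋɔdɔ]) shows [d] unchanged in both environments, so [d] cannot be basic with [z] derived before the LOC suffix.
Therefore /z/ is basic and [d] is derived by word-final hardening (voiced fricatives become stops word-finally).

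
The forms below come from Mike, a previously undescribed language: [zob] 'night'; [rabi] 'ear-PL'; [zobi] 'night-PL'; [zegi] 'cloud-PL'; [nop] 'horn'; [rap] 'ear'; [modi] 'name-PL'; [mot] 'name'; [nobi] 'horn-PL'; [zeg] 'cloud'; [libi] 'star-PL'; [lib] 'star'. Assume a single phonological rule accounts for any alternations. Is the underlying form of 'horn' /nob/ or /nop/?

In [nop] and [nobi] the final segment of 'horn' alternates: [p] ~ [b].
Compare 'star', with invariant [b] in [lib] and [libi]: an analysis with underlying /b/ and a rule producing [p] in isolation would wrongly predict alternation here too.
The alternation reflects intervocalic voicing: voiceless stops become voiced between vowels. /p/ is underlying.

/nop/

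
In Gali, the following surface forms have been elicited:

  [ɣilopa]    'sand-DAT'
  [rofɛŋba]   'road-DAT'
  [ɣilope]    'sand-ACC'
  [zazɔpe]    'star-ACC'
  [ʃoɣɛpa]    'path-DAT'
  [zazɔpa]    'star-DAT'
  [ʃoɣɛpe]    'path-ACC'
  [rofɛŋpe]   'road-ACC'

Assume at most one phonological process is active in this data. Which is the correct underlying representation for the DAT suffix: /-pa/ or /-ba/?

The DAT morpheme has two allomorphs, [-ba] and [-pa].
The ACC suffix, which begins with [p], is invariant after every stem; so [p] is not altered by any rule here.
So the underlying form is /-ba/, and voiced stops become voiceless after a vowel.

/-ba/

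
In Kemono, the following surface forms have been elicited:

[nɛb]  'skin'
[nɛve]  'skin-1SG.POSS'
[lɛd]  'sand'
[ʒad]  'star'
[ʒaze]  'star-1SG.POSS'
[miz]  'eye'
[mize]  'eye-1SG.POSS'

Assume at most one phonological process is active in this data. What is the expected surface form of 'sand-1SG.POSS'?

The stem for 'star' ends in [d] in [ʒad] but [z] in [ʒaze].
But 'eye' keeps [z] in both environments ([miz], [mize]), so there is no rule changing /z/ to [d] in isolation.
The alternation reflects intervocalic spirantization: voiced stops become fricatives between vowels. /d/ is underlying.
The one attested form of 'sand', [lɛd], shows underlying /lɛd/. Applying the same rule between vowels gives [lɛze].

[lɛze]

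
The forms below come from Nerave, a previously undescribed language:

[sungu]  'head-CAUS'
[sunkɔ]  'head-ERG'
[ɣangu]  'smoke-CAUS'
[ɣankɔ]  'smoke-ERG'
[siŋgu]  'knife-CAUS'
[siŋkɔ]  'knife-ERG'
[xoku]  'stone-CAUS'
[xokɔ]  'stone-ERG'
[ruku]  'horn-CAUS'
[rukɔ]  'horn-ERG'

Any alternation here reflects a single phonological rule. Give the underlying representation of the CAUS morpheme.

The CAUS suffix surfaces as [-gu] and [-ku], depending on the final segment of the stem.
By contrast the ERG suffix keeps its initial [k] throughout — that segment must be underlying.
The CAUS suffix is therefore /-gu/ underlyingly, with post-vocalic devoicing: voiced stops become voiceless after a vowel.

/-gu/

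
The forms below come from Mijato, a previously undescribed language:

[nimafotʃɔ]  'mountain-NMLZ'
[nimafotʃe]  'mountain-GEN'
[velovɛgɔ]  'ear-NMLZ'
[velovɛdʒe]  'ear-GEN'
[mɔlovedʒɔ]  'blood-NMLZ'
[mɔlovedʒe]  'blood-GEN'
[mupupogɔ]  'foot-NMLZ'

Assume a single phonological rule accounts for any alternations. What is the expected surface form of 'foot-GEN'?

[mupupodʒe]

The stem for 'ear' ends in [g] in [velovɛgɔ] but [dʒ] in [velovɛdʒe].
If /dʒ/ were underlying and a rule turned it into [g] before the NMLZ suffix, 'blood' would also alternate; but it has [dʒ] in both [mɔlovedʒɔ] and [mɔlovedʒe].
So /g/ is underlying, and a rule of palatalization before a front vowel — /g/ becomes palato-alveolar [dʒ] before a front vowel — gives [dʒ].
From [mupupogɔ] the stem 'foot' is /mupupog/; before a front vowel this yields [mupupodʒe].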